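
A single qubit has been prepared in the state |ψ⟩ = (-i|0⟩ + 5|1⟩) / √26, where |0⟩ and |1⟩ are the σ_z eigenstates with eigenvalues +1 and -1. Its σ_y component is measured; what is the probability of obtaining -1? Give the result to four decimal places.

|-y⟩ = (|0⟩ - i|1⟩)/√2, so ⟨-y|ψ⟩ = (4i) / (√2·√26).
P = |4i|² / 52 = 16/52.

0.3077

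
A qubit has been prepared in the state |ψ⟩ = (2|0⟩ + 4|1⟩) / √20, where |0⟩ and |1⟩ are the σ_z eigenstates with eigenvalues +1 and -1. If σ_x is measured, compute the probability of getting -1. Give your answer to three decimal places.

0.100

|-x⟩ = (|0⟩ - |1⟩)/√2, so ⟨-x|ψ⟩ = (-2) / (√2·√20).
P = |-2|² / 40 = 4/40.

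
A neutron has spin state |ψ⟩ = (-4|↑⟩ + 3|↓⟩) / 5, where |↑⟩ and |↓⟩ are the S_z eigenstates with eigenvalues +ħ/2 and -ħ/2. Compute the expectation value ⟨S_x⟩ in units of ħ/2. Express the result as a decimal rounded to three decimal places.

⟨σ_x⟩ = 2 Re(a* b)/(|a|²+|b|²) with a = -4, b = 3.
a* b = -12, so ⟨σ_x⟩ = -24/25.
⟨S_x⟩ = (ħ/2)·⟨σ_x⟩.

-0.960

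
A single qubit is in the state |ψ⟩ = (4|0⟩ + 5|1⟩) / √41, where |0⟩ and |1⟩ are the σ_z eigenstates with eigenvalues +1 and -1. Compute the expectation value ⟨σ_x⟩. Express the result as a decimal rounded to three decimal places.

⟨σ_x⟩ = 2 Re(a* b)/(|a|²+|b|²) with a = 4, b = 5.
a* b = 20, so ⟨σ_x⟩ = 40/41.

0.976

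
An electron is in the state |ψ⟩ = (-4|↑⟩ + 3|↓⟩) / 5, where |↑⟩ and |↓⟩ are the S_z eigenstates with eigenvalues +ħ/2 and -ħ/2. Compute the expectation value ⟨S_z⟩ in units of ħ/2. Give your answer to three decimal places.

⟨σ_z⟩ = |a|² - |b|² divided by |a|²+|b|², with a, b the |↑⟩, |↓⟩ amplitudes.
= (16 - 9)/25 = 7/25.
⟨S_z⟩ = (ħ/2)·⟨σ_z⟩.

0.280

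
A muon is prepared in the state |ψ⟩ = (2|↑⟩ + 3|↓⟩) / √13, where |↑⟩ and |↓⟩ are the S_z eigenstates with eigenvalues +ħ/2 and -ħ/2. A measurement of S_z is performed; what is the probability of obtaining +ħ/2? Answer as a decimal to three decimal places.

The +ħ/2 outcome corresponds to |↑⟩. Its amplitude in |ψ⟩ is 2/√13.
P = |2|² / 13 = 4/13.

0.308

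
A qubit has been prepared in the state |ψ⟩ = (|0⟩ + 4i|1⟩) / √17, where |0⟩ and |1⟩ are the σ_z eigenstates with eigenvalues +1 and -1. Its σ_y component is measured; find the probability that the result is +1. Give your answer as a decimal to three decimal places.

|+y⟩ = (|0⟩ + i|1⟩)/√2, so ⟨+y|ψ⟩ = (5) / (√2·√17).
P = |5|² / 34 = 25/34.

0.735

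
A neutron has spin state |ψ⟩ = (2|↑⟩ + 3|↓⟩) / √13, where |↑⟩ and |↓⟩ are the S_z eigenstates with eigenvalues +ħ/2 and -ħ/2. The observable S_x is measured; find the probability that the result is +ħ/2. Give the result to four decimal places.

0.9615

|+x⟩ = (|↑⟩ + |↓⟩)/√2, so ⟨+x|ψ⟩ = (5) / (√2·√13).
P = |5|² / 26 = 25/26.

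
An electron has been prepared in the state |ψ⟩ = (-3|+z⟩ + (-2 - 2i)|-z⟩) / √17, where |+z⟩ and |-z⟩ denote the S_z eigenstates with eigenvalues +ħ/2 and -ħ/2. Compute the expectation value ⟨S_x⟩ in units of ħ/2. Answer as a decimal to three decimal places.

⟨σ_x⟩ = 2 Re(a* b)/(|a|²+|b|²) with a = -3, b = (-2 - 2i).
a* b = (6 + 6i), so ⟨σ_x⟩ = 12/17.
⟨S_x⟩ = (ħ/2)·⟨σ_x⟩.

0.706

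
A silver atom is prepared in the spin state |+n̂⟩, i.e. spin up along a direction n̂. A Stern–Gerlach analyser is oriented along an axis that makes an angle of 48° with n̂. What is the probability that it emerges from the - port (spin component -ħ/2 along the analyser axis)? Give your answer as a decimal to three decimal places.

For spin-½, the probability of finding spin-up along an axis at angle θ to the initial spin direction is cos²(θ/2); spin-down is sin²(θ/2).
θ = 48°, so P = sin²(24°) ≈ 0.165.

0.165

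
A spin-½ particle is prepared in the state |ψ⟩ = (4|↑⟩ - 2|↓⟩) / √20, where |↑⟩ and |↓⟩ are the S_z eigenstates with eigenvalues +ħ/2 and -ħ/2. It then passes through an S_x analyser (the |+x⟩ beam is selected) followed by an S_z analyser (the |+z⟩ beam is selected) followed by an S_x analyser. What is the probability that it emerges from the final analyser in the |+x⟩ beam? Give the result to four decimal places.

First analyser (S_x): P(|+x⟩) = |⟨+x|ψ⟩|² = 4/40.
After stage 1 the state is |+x⟩; P(|+z⟩) = |⟨+z|+x⟩|² = 1/2.
After stage 2 the state is |+z⟩; P(|+x⟩) = |⟨+x|+z⟩|² = 1/2.
Joint probability = 4/40 × 1/2 × 1/2 = 0.0250.

0.0250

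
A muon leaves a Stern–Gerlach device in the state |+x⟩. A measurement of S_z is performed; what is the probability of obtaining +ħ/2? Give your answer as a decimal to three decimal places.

0.500

In the S_z basis, |+x⟩ = (|↑⟩ + |↓⟩)/√2 and |+z⟩ = |↑⟩.
|⟨+z|+x⟩|² = 1/2.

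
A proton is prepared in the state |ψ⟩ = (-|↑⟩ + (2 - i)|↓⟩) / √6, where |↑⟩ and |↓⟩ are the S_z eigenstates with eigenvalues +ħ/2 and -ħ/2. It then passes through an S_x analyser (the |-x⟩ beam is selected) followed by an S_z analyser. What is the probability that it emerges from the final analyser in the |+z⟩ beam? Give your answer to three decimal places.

0.417

First analyser (S_x): P(|-x⟩) = |⟨-x|ψ⟩|² = 10/12.
After stage 1 the state is |-x⟩; P(|+z⟩) = |⟨+z|-x⟩|² = 1/2.
Joint probability = 10/12 × 1/2 = 0.417.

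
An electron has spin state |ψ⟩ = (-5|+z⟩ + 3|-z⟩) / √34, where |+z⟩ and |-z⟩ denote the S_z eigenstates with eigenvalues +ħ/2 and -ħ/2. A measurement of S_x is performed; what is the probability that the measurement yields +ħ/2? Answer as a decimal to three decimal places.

|+x⟩ = (|+z⟩ + |-z⟩)/√2, so ⟨+x|ψ⟩ = (-2) / (√2·√34).
P = |-2|² / 68 = 4/68.

0.059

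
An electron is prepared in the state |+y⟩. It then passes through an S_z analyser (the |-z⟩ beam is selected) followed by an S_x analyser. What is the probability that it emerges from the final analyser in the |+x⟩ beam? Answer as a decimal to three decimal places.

0.250

First analyser (S_z): from |+y⟩, P(|-z⟩) = 1/2.
After stage 1 the state is |-z⟩; P(|+x⟩) = |⟨+x|-z⟩|² = 1/2.
Joint probability = 1/2 × 1/2 = 0.250.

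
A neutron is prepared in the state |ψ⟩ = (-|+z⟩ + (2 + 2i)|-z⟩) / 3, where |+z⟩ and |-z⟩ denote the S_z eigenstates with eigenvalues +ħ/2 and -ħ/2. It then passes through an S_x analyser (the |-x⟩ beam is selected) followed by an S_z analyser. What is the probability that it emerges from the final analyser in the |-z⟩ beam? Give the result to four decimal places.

0.3611

First analyser (S_x): P(|-x⟩) = |⟨-x|ψ⟩|² = 13/18.
After stage 1 the state is |-x⟩; P(|-z⟩) = |⟨-z|-x⟩|² = 1/2.
Joint probability = 13/18 × 1/2 = 0.3611.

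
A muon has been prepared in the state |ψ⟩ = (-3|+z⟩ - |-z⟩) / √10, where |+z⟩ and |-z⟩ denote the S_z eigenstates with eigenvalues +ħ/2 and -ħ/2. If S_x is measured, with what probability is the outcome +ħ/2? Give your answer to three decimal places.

0.800

|+x⟩ = (|+z⟩ + |-z⟩)/√2, so ⟨+x|ψ⟩ = (-4) / (√2·√10).
P = |-4|² / 20 = 16/20.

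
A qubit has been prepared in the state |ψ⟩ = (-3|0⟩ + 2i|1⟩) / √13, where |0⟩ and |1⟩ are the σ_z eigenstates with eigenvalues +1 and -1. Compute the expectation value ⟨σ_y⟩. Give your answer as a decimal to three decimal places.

⟨σ_y⟩ = 2 Im(a* b)/(|a|²+|b|²) with a = -3, b = 2i.
a* b = -6i, so ⟨σ_y⟩ = -12/13.

-0.923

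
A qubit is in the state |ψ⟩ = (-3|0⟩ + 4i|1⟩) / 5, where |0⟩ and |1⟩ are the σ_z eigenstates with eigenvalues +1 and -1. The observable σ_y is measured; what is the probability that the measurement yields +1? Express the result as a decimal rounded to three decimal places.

0.020

|+y⟩ = (|0⟩ + i|1⟩)/√2, so ⟨+y|ψ⟩ = (1) / (√2·5).
P = |1|² / 50 = 1/50.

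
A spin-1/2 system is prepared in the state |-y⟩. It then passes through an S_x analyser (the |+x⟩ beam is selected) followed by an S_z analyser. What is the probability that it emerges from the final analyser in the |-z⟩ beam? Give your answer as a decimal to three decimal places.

First analyser (S_x): from |-y⟩, P(|+x⟩) = 1/2.
After stage 1 the state is |+x⟩; P(|-z⟩) = |⟨-z|+x⟩|² = 1/2.
Joint probability = 1/2 × 1/2 = 0.250.

0.250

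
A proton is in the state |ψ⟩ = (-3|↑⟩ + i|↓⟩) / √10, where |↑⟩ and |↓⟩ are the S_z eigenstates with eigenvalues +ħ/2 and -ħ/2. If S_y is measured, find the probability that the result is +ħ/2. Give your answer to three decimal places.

0.200

|+y⟩ = (|↑⟩ + i|↓⟩)/√2, so ⟨+y|ψ⟩ = (-2) / (√2·√10).
P = |-2|² / 20 = 4/20.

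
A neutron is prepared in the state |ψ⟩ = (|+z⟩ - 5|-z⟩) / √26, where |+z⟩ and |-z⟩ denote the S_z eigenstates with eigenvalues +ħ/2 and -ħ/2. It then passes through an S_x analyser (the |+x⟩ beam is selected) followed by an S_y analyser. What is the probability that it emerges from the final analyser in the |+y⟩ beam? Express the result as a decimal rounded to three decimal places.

0.154

First analyser (S_x): P(|+x⟩) = |⟨+x|ψ⟩|² = 16/52.
After stage 1 the state is |+x⟩; P(|+y⟩) = |⟨+y|+x⟩|² = 1/2.
Joint probability = 16/52 × 1/2 = 0.154.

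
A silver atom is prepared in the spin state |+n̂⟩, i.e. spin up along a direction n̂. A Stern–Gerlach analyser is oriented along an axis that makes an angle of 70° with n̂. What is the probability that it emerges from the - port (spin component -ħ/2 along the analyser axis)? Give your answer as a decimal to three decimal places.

0.329

For spin-½, the probability of finding spin-up along an axis at angle θ to the initial spin direction is cos²(θ/2); spin-down is sin²(θ/2).
θ = 70°, so P = sin²(35°) ≈ 0.329.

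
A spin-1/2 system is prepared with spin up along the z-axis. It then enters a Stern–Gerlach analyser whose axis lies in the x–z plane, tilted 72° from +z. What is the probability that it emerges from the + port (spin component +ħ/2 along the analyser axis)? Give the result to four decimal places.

For spin-½, the probability of finding spin-up along an axis at angle θ to the initial spin direction is cos²(θ/2); spin-down is sin²(θ/2).
θ = 72°, so P = cos²(36°) ≈ 0.6545.

0.6545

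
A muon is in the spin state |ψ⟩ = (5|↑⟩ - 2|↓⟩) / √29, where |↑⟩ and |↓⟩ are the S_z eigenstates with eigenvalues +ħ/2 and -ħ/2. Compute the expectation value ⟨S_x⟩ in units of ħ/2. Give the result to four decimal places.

⟨σ_x⟩ = 2 Re(a* b)/(|a|²+|b|²) with a = 5, b = -2.
a* b = -10, so ⟨σ_x⟩ = -20/29.
⟨S_x⟩ = (ħ/2)·⟨σ_x⟩.

-0.6897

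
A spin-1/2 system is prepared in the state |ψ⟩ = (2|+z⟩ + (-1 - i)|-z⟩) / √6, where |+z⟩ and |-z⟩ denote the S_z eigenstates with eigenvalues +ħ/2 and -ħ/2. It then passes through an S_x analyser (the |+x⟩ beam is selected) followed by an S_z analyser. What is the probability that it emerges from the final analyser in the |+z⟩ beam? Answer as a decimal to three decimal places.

First analyser (S_x): P(|+x⟩) = |⟨+x|ψ⟩|² = 2/12.
After stage 1 the state is |+x⟩; P(|+z⟩) = |⟨+z|+x⟩|² = 1/2.
Joint probability = 2/12 × 1/2 = 0.083.

0.083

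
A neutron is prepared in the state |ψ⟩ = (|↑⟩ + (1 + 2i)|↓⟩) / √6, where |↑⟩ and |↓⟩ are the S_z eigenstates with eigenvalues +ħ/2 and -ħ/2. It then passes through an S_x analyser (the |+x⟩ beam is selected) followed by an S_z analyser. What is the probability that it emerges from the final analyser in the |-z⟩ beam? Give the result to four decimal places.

First analyser (S_x): P(|+x⟩) = |⟨+x|ψ⟩|² = 8/12.
After stage 1 the state is |+x⟩; P(|-z⟩) = |⟨-z|+x⟩|² = 1/2.
Joint probability = 8/12 × 1/2 = 0.3333.

0.3333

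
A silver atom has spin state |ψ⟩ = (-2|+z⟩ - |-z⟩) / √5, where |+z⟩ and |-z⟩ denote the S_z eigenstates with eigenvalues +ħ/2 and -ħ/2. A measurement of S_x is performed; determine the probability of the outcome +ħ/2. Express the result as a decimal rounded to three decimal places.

|+x⟩ = (|+z⟩ + |-z⟩)/√2, so ⟨+x|ψ⟩ = (-3) / (√2·√5).
P = |-3|² / 10 = 9/10.

0.900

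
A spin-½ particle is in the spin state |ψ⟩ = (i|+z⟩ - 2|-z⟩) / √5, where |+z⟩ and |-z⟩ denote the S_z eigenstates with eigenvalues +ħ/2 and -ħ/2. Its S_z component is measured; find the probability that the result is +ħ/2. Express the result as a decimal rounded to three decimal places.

0.200

The +ħ/2 outcome corresponds to |+z⟩. Its amplitude in |ψ⟩ is i/√5.
P = |i|² / 5 = 1/5.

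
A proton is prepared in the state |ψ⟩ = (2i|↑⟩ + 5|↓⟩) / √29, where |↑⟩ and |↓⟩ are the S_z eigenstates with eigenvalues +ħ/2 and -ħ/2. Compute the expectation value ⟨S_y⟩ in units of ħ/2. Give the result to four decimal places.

-0.6897

⟨σ_y⟩ = 2 Im(a* b)/(|a|²+|b|²) with a = 2i, b = 5.
a* b = -10i, so ⟨σ_y⟩ = -20/29.
⟨S_y⟩ = (ħ/2)·⟨σ_y⟩.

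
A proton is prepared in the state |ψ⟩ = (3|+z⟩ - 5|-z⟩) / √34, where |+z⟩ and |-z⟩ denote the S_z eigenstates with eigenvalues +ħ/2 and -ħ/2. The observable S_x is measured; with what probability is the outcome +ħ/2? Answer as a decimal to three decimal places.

0.059

|+x⟩ = (|+z⟩ + |-z⟩)/√2, so ⟨+x|ψ⟩ = (-2) / (√2·√34).
P = |-2|² / 68 = 4/68.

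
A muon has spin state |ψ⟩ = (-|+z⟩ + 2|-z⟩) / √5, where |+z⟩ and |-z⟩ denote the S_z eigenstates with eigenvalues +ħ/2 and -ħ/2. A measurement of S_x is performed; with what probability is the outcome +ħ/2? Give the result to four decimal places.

0.1000

|+x⟩ = (|+z⟩ + |-z⟩)/√2, so ⟨+x|ψ⟩ = (1) / (√2·√5).
P = |1|² / 10 = 1/10.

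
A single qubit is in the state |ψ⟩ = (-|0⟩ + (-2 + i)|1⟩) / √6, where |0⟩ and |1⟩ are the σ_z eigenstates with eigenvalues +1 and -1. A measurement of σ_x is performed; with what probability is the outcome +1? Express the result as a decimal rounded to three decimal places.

|+x⟩ = (|0⟩ + |1⟩)/√2, so ⟨+x|ψ⟩ = (-3 + i) / (√2·√6).
P = |-3 + i|² / 12 = 10/12.

0.833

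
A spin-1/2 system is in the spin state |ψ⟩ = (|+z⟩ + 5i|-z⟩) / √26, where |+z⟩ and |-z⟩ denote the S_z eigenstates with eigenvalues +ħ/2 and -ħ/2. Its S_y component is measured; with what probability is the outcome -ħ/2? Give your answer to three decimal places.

|-y⟩ = (|+z⟩ - i|-z⟩)/√2, so ⟨-y|ψ⟩ = (-4) / (√2·√26).
P = |-4|² / 52 = 16/52.

0.308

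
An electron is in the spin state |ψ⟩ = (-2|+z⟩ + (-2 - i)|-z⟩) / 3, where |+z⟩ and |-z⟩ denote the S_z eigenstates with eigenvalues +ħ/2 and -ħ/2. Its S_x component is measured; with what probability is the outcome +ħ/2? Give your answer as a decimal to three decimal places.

0.944

|+x⟩ = (|+z⟩ + |-z⟩)/√2, so ⟨+x|ψ⟩ = (-4 - i) / (√2·3).
P = |-4 - i|² / 18 = 17/18.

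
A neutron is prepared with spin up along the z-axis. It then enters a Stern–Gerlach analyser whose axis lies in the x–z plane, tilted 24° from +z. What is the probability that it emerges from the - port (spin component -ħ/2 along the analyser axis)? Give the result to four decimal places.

0.0432

For spin-½, the probability of finding spin-up along an axis at angle θ to the initial spin direction is cos²(θ/2); spin-down is sin²(θ/2).
θ = 24°, so P = sin²(12°) ≈ 0.0432.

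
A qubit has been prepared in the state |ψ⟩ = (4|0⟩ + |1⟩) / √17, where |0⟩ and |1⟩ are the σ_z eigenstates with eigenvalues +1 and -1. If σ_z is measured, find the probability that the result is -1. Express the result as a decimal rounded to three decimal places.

0.059

The -1 outcome corresponds to |1⟩. Its amplitude in |ψ⟩ is 1/√17.
P = |1|² / 17 = 1/17.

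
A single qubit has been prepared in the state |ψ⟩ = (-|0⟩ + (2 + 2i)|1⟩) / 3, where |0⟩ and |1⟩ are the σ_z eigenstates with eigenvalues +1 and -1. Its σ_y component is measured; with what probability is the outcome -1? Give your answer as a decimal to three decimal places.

|-y⟩ = (|0⟩ - i|1⟩)/√2, so ⟨-y|ψ⟩ = (-3 + 2i) / (√2·3).
P = |-3 + 2i|² / 18 = 13/18.

0.722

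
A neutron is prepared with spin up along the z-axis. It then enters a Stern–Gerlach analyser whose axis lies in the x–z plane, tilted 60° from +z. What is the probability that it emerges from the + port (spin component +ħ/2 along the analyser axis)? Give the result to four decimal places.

For spin-½, the probability of finding spin-up along an axis at angle θ to the initial spin direction is cos²(θ/2); spin-down is sin²(θ/2).
θ = 60°, so P = cos²(30°) ≈ 0.7500.

0.7500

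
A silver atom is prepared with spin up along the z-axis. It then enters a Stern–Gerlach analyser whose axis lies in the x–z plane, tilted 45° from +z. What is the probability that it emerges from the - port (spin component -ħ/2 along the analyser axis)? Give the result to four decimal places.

For spin-½, the probability of finding spin-up along an axis at angle θ to the initial spin direction is cos²(θ/2); spin-down is sin²(θ/2).
θ = 45°, so P = sin²(22.5°) ≈ 0.1464.

0.1464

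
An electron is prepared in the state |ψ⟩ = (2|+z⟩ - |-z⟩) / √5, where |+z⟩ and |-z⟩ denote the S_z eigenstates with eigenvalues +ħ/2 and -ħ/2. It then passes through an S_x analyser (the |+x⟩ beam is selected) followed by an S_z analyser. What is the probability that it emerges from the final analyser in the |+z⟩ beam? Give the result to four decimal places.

0.0500

First analyser (S_x): P(|+x⟩) = |⟨+x|ψ⟩|² = 1/10.
After stage 1 the state is |+x⟩; P(|+z⟩) = |⟨+z|+x⟩|² = 1/2.
Joint probability = 1/10 × 1/2 = 0.0500.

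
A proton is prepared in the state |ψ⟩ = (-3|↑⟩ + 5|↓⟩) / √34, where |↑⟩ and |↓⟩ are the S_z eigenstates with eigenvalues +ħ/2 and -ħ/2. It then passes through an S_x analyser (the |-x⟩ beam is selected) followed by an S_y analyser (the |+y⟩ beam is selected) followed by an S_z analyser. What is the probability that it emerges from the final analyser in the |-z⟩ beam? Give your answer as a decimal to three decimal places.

0.235

First analyser (S_x): P(|-x⟩) = |⟨-x|ψ⟩|² = 64/68.
After stage 1 the state is |-x⟩; P(|+y⟩) = |⟨+y|-x⟩|² = 1/2.
After stage 2 the state is |+y⟩; P(|-z⟩) = |⟨-z|+y⟩|² = 1/2.
Joint probability = 64/68 × 1/2 × 1/2 = 0.235.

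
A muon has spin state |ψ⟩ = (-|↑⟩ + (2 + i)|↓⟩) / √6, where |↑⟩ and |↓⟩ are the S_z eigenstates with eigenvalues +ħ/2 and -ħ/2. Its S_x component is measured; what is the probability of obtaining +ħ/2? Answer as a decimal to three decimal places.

0.167

|+x⟩ = (|↑⟩ + |↓⟩)/√2, so ⟨+x|ψ⟩ = (1 + i) / (√2·√6).
P = |1 + i|² / 12 = 2/12.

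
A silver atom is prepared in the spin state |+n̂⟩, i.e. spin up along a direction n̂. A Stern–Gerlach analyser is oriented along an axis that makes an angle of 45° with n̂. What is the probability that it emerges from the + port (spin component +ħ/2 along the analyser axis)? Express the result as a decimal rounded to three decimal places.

For spin-½, the probability of finding spin-up along an axis at angle θ to the initial spin direction is cos²(θ/2); spin-down is sin²(θ/2).
θ = 45°, so P = cos²(22.5°) ≈ 0.854.

0.854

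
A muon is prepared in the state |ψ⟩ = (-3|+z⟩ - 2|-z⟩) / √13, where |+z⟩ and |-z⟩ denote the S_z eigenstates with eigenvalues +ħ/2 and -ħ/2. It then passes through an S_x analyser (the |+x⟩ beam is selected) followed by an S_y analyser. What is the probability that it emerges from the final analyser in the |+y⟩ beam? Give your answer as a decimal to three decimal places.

0.481

First analyser (S_x): P(|+x⟩) = |⟨+x|ψ⟩|² = 25/26.
After stage 1 the state is |+x⟩; P(|+y⟩) = |⟨+y|+x⟩|² = 1/2.
Joint probability = 25/26 × 1/2 = 0.481.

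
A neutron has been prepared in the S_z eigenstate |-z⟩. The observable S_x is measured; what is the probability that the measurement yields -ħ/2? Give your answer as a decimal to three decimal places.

0.500

In the S_z basis, |-z⟩ = |-z⟩ and |-x⟩ = (|+z⟩ - |-z⟩)/√2.
|⟨-x|-z⟩|² = 1/2.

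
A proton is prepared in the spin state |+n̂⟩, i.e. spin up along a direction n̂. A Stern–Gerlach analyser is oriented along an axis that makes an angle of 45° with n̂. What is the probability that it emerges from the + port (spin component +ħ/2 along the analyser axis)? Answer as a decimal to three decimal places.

For spin-½, the probability of finding spin-up along an axis at angle θ to the initial spin direction is cos²(θ/2); spin-down is sin²(θ/2).
θ = 45°, so P = cos²(22.5°) ≈ 0.854.

0.854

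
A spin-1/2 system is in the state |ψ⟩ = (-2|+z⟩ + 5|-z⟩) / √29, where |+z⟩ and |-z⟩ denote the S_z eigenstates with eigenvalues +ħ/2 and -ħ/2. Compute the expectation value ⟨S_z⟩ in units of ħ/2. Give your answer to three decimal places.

⟨σ_z⟩ = |a|² - |b|² divided by |a|²+|b|², with a, b the |+z⟩, |-z⟩ amplitudes.
= (4 - 25)/29 = -21/29.
⟨S_z⟩ = (ħ/2)·⟨σ_z⟩.

-0.724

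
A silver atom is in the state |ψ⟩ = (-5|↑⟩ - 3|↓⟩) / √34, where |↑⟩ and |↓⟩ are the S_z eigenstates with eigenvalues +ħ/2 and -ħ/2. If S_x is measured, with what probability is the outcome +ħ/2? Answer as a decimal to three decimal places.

0.941

|+x⟩ = (|↑⟩ + |↓⟩)/√2, so ⟨+x|ψ⟩ = (-8) / (√2·√34).
P = |-8|² / 68 = 64/68.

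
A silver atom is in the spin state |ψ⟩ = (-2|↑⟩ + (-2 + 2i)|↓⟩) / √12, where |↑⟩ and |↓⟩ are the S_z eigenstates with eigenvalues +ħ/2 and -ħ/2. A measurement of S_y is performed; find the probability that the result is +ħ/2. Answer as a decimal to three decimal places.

|+y⟩ = (|↑⟩ + i|↓⟩)/√2, so ⟨+y|ψ⟩ = (2i) / (√2·√12).
P = |2i|² / 24 = 4/24.

0.167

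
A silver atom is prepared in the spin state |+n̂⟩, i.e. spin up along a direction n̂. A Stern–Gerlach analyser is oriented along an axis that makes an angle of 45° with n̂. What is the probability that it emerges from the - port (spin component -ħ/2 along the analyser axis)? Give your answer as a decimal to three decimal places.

For spin-½, the probability of finding spin-up along an axis at angle θ to the initial spin direction is cos²(θ/2); spin-down is sin²(θ/2).
θ = 45°, so P = sin²(22.5°) ≈ 0.146.

0.146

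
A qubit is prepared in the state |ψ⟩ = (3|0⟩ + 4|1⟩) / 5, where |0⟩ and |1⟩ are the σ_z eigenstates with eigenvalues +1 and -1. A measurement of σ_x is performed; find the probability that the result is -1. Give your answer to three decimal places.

|-x⟩ = (|0⟩ - |1⟩)/√2, so ⟨-x|ψ⟩ = (-1) / (√2·5).
P = |-1|² / 50 = 1/50.

0.020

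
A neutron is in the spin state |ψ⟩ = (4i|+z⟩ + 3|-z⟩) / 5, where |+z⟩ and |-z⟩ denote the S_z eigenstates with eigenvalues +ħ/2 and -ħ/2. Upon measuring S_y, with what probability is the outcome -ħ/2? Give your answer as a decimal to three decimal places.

0.980

|-y⟩ = (|+z⟩ - i|-z⟩)/√2, so ⟨-y|ψ⟩ = (7i) / (√2·5).
P = |7i|² / 50 = 49/50.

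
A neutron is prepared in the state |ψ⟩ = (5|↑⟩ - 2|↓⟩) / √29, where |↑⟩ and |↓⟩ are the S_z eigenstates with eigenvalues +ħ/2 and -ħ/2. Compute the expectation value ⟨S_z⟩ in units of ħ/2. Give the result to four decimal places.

0.7241

⟨σ_z⟩ = |a|² - |b|² divided by |a|²+|b|², with a, b the |↑⟩, |↓⟩ amplitudes.
= (25 - 4)/29 = 21/29.
⟨S_z⟩ = (ħ/2)·⟨σ_z⟩.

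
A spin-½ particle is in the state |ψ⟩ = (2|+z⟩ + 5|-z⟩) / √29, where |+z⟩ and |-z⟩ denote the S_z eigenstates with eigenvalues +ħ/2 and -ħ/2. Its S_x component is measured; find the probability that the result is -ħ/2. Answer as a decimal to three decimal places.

0.155

|-x⟩ = (|+z⟩ - |-z⟩)/√2, so ⟨-x|ψ⟩ = (-3) / (√2·√29).
P = |-3|² / 58 = 9/58.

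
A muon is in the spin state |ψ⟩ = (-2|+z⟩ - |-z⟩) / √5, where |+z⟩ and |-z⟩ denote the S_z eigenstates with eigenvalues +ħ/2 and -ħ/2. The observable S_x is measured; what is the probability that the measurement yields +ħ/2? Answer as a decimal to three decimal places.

0.900

|+x⟩ = (|+z⟩ + |-z⟩)/√2, so ⟨+x|ψ⟩ = (-3) / (√2·√5).
P = |-3|² / 10 = 9/10.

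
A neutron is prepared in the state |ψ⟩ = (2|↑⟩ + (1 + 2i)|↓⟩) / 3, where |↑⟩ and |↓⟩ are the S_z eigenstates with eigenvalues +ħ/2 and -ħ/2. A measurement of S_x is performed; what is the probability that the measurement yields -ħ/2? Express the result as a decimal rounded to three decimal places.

0.278

|-x⟩ = (|↑⟩ - |↓⟩)/√2, so ⟨-x|ψ⟩ = (1 - 2i) / (√2·3).
P = |1 - 2i|² / 18 = 5/18.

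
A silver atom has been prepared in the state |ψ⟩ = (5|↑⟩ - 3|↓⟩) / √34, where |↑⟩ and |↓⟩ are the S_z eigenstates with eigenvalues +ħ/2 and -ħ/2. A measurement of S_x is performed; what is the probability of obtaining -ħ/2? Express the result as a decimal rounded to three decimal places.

0.941

|-x⟩ = (|↑⟩ - |↓⟩)/√2, so ⟨-x|ψ⟩ = (8) / (√2·√34).
P = |8|² / 68 = 64/68.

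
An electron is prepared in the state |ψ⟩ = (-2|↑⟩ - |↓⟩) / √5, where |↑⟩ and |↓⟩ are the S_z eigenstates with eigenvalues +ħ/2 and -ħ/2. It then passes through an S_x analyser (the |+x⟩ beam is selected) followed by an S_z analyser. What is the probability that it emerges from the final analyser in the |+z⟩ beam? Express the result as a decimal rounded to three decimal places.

0.450

First analyser (S_x): P(|+x⟩) = |⟨+x|ψ⟩|² = 9/10.
After stage 1 the state is |+x⟩; P(|+z⟩) = |⟨+z|+x⟩|² = 1/2.
Joint probability = 9/10 × 1/2 = 0.450.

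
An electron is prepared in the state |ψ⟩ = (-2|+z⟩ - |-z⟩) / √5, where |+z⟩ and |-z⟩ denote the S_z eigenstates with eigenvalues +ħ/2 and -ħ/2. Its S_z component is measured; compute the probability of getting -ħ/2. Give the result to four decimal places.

The -ħ/2 outcome corresponds to |-z⟩. Its amplitude in |ψ⟩ is -1/√5.
P = |-1|² / 5 = 1/5.

0.2000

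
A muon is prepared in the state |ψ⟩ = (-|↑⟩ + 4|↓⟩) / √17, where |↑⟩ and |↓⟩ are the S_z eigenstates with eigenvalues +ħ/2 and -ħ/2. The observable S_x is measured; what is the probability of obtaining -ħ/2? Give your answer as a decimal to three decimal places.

|-x⟩ = (|↑⟩ - |↓⟩)/√2, so ⟨-x|ψ⟩ = (-5) / (√2·√17).
P = |-5|² / 34 = 25/34.

0.735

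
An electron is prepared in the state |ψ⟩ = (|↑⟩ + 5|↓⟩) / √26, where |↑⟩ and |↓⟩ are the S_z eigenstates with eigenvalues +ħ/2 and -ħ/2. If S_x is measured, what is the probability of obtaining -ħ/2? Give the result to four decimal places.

|-x⟩ = (|↑⟩ - |↓⟩)/√2, so ⟨-x|ψ⟩ = (-4) / (√2·√26).
P = |-4|² / 52 = 16/52.

0.3077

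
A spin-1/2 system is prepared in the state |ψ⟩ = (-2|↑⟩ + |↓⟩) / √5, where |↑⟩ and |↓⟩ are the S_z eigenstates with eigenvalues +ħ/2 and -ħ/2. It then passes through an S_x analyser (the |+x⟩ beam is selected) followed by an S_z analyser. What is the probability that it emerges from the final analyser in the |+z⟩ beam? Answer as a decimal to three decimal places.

First analyser (S_x): P(|+x⟩) = |⟨+x|ψ⟩|² = 1/10.
After stage 1 the state is |+x⟩; P(|+z⟩) = |⟨+z|+x⟩|² = 1/2.
Joint probability = 1/10 × 1/2 = 0.050.

0.050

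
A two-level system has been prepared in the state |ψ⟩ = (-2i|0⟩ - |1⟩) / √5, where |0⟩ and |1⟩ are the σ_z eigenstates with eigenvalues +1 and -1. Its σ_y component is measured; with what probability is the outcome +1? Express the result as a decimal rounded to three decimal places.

0.100

|+y⟩ = (|0⟩ + i|1⟩)/√2, so ⟨+y|ψ⟩ = (-i) / (√2·√5).
P = |-i|² / 10 = 1/10.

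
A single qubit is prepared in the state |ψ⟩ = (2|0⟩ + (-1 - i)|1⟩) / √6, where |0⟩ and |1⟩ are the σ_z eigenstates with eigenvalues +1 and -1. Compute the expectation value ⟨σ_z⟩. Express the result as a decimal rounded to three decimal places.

0.333

⟨σ_z⟩ = |a|² - |b|² divided by |a|²+|b|², with a, b the |0⟩, |1⟩ amplitudes.
= (4 - 2)/6 = 2/6.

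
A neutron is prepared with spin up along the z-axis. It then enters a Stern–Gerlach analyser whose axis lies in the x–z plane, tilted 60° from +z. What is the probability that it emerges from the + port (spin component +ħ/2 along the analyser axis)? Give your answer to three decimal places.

0.750

For spin-½, the probability of finding spin-up along an axis at angle θ to the initial spin direction is cos²(θ/2); spin-down is sin²(θ/2).
θ = 60°, so P = cos²(30°) ≈ 0.750.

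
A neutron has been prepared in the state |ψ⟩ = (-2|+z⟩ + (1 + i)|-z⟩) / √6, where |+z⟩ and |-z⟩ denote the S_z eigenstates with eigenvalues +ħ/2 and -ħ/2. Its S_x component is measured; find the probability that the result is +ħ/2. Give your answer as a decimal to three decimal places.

|+x⟩ = (|+z⟩ + |-z⟩)/√2, so ⟨+x|ψ⟩ = (-1 + i) / (√2·√6).
P = |-1 + i|² / 12 = 2/12.

0.167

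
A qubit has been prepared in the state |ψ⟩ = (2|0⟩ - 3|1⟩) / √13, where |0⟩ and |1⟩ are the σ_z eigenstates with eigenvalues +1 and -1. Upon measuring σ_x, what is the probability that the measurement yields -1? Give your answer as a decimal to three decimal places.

|-x⟩ = (|0⟩ - |1⟩)/√2, so ⟨-x|ψ⟩ = (5) / (√2·√13).
P = |5|² / 26 = 25/26.

0.962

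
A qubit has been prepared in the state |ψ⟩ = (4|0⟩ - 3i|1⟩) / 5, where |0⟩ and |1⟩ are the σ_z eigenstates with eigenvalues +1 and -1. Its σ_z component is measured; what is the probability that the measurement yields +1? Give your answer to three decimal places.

0.640

The +1 outcome corresponds to |0⟩. Its amplitude in |ψ⟩ is 4/5.
P = |4|² / 25 = 16/25.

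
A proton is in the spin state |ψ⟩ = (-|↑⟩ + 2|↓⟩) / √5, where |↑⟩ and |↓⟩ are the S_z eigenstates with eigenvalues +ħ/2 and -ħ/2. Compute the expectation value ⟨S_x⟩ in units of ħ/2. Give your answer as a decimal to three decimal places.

⟨σ_x⟩ = 2 Re(a* b)/(|a|²+|b|²) with a = -1, b = 2.
a* b = -2, so ⟨σ_x⟩ = -4/5.
⟨S_x⟩ = (ħ/2)·⟨σ_x⟩.

-0.800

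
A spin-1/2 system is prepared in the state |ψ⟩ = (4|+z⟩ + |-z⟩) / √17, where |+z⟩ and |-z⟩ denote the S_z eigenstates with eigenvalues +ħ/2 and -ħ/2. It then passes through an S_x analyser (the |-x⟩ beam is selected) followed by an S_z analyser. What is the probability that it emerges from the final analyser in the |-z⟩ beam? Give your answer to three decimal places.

0.132

First analyser (S_x): P(|-x⟩) = |⟨-x|ψ⟩|² = 9/34.
After stage 1 the state is |-x⟩; P(|-z⟩) = |⟨-z|-x⟩|² = 1/2.
Joint probability = 9/34 × 1/2 = 0.132.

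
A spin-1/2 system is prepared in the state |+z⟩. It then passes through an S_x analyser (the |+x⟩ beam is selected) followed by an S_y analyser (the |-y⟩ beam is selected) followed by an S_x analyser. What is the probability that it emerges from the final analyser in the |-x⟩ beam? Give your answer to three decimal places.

First analyser (S_x): from |+z⟩, P(|+x⟩) = 1/2.
After stage 1 the state is |+x⟩; P(|-y⟩) = |⟨-y|+x⟩|² = 1/2.
After stage 2 the state is |-y⟩; P(|-x⟩) = |⟨-x|-y⟩|² = 1/2.
Joint probability = 1/2 × 1/2 × 1/2 = 0.125.

0.125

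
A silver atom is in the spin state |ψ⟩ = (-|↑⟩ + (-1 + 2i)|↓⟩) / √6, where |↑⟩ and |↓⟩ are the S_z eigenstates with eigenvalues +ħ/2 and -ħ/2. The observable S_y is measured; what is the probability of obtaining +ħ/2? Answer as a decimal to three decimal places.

|+y⟩ = (|↑⟩ + i|↓⟩)/√2, so ⟨+y|ψ⟩ = (1 + i) / (√2·√6).
P = |1 + i|² / 12 = 2/12.

0.167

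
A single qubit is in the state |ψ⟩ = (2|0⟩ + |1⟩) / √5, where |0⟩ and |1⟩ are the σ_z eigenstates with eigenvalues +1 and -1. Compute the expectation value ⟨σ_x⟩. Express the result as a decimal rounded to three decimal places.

⟨σ_x⟩ = 2 Re(a* b)/(|a|²+|b|²) with a = 2, b = 1.
a* b = 2, so ⟨σ_x⟩ = 4/5.

0.800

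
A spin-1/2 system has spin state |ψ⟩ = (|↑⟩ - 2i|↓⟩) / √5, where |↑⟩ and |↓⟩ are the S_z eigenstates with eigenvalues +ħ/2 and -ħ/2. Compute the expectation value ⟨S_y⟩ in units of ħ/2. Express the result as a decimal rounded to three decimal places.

⟨σ_y⟩ = 2 Im(a* b)/(|a|²+|b|²) with a = 1, b = -2i.
a* b = -2i, so ⟨σ_y⟩ = -4/5.
⟨S_y⟩ = (ħ/2)·⟨σ_y⟩.

-0.800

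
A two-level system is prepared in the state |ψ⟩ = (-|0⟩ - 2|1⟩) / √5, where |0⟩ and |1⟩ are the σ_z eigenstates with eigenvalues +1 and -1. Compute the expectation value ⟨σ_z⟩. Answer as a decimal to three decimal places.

-0.600

⟨σ_z⟩ = |a|² - |b|² divided by |a|²+|b|², with a, b the |0⟩, |1⟩ amplitudes.
= (1 - 4)/5 = -3/5.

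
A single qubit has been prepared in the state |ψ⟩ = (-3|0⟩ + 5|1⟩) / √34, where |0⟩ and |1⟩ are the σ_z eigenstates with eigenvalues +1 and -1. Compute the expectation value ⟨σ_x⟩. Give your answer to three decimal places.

-0.882

⟨σ_x⟩ = 2 Re(a* b)/(|a|²+|b|²) with a = -3, b = 5.
a* b = -15, so ⟨σ_x⟩ = -30/34.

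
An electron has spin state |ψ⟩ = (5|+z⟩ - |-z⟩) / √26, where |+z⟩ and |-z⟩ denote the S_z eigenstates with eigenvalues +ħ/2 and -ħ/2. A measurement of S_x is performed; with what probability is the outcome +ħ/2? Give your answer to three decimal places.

|+x⟩ = (|+z⟩ + |-z⟩)/√2, so ⟨+x|ψ⟩ = (4) / (√2·√26).
P = |4|² / 52 = 16/52.

0.308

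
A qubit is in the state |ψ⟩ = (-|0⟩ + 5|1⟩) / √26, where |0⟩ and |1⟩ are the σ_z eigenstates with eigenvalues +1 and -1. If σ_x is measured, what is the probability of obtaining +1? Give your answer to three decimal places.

0.308

|+x⟩ = (|0⟩ + |1⟩)/√2, so ⟨+x|ψ⟩ = (4) / (√2·√26).
P = |4|² / 52 = 16/52.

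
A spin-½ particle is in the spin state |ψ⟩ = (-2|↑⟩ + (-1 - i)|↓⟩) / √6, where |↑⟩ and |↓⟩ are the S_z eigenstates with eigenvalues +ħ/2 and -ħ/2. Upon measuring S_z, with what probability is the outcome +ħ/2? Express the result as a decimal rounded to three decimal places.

The +ħ/2 outcome corresponds to |↑⟩. Its amplitude in |ψ⟩ is -2/√6.
P = |-2|² / 6 = 4/6.

0.667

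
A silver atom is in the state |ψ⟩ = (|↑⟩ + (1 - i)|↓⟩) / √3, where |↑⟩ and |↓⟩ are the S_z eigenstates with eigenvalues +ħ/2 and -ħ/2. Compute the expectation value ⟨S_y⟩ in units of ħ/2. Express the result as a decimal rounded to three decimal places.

-0.667

⟨σ_y⟩ = 2 Im(a* b)/(|a|²+|b|²) with a = 1, b = (1 - i).
a* b = (1 - i), so ⟨σ_y⟩ = -2/3.
⟨S_y⟩ = (ħ/2)·⟨σ_y⟩.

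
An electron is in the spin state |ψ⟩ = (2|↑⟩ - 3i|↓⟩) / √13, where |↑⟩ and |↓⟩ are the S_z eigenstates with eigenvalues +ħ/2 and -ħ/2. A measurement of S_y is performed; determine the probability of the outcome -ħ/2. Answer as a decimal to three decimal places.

|-y⟩ = (|↑⟩ - i|↓⟩)/√2, so ⟨-y|ψ⟩ = (5) / (√2·√13).
P = |5|² / 26 = 25/26.

0.962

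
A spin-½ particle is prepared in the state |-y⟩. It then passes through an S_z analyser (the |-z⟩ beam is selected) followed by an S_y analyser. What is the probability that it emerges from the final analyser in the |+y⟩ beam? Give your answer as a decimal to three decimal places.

0.250

First analyser (S_z): from |-y⟩, P(|-z⟩) = 1/2.
After stage 1 the state is |-z⟩; P(|+y⟩) = |⟨+y|-z⟩|² = 1/2.
Joint probability = 1/2 × 1/2 = 0.250.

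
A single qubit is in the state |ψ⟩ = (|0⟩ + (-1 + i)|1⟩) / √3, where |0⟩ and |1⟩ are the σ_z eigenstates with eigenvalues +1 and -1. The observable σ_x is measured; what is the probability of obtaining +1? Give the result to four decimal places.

|+x⟩ = (|0⟩ + |1⟩)/√2, so ⟨+x|ψ⟩ = (i) / (√2·√3).
P = |i|² / 6 = 1/6.

0.1667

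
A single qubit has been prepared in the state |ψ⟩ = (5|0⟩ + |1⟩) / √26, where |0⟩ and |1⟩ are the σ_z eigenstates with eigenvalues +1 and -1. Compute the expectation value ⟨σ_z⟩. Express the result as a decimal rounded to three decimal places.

0.923

⟨σ_z⟩ = |a|² - |b|² divided by |a|²+|b|², with a, b the |0⟩, |1⟩ amplitudes.
= (25 - 1)/26 = 24/26.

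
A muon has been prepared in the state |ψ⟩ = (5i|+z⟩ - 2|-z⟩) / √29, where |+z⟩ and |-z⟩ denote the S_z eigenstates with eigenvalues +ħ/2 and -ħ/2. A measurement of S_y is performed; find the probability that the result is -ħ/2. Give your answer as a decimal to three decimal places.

0.155

|-y⟩ = (|+z⟩ - i|-z⟩)/√2, so ⟨-y|ψ⟩ = (3i) / (√2·√29).
P = |3i|² / 58 = 9/58.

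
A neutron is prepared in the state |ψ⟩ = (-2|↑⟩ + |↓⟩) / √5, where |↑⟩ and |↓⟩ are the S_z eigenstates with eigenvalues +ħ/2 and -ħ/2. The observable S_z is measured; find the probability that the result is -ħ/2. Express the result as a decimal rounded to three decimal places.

0.200

The -ħ/2 outcome corresponds to |↓⟩. Its amplitude in |ψ⟩ is 1/√5.
P = |1|² / 5 = 1/5.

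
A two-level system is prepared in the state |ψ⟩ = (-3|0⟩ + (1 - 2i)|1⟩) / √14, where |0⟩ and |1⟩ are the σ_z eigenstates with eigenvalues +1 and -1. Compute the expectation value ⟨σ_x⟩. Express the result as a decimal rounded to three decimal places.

⟨σ_x⟩ = 2 Re(a* b)/(|a|²+|b|²) with a = -3, b = (1 - 2i).
a* b = (-3 + 6i), so ⟨σ_x⟩ = -6/14.

-0.429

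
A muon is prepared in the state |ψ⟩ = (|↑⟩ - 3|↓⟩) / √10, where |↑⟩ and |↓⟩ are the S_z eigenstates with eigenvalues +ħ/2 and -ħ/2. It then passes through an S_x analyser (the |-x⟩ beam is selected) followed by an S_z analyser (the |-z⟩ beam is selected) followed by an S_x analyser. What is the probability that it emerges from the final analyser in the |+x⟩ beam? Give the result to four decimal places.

0.2000

First analyser (S_x): P(|-x⟩) = |⟨-x|ψ⟩|² = 16/20.
After stage 1 the state is |-x⟩; P(|-z⟩) = |⟨-z|-x⟩|² = 1/2.
After stage 2 the state is |-z⟩; P(|+x⟩) = |⟨+x|-z⟩|² = 1/2.
Joint probability = 16/20 × 1/2 × 1/2 = 0.2000.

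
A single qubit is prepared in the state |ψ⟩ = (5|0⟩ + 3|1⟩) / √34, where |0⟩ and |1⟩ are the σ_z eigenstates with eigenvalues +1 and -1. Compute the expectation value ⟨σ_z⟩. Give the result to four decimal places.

0.4706

⟨σ_z⟩ = |a|² - |b|² divided by |a|²+|b|², with a, b the |0⟩, |1⟩ amplitudes.
= (25 - 9)/34 = 16/34.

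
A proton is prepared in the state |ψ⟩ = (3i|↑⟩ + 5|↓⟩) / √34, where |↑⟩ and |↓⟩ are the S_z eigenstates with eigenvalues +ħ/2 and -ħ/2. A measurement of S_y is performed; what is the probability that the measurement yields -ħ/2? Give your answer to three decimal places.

0.941

|-y⟩ = (|↑⟩ - i|↓⟩)/√2, so ⟨-y|ψ⟩ = (8i) / (√2·√34).
P = |8i|² / 68 = 64/68.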